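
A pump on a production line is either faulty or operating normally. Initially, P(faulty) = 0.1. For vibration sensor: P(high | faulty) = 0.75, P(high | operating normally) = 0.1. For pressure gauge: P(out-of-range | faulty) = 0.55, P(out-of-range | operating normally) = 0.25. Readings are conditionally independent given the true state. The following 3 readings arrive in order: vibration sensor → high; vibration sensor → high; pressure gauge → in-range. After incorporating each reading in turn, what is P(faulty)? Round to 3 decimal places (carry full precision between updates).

0.789

After vibration sensor='high': P(faulty) = 0.75·0.1000 / (0.75·0.1000 + 0.1·0.9000) ≈ 0.4545
After vibration sensor='high': P(faulty) = 0.75·0.4545 / (0.75·0.4545 + 0.1·0.5455) ≈ 0.8621
After pressure gauge='in-range': P(faulty) = 0.45·0.8621 / (0.45·0.8621 + 0.75·0.1379) ≈ 0.7895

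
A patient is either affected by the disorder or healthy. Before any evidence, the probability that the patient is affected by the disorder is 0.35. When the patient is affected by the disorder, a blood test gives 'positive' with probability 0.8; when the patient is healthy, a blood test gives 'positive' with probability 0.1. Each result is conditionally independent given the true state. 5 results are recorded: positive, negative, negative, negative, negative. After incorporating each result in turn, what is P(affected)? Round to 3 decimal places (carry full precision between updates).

0.010

After 'positive': P(affected) = 0.8·0.3500 / (0.8·0.3500 + 0.1·0.6500) ≈ 0.8116
After 'negative': P(affected) = 0.2·0.8116 / (0.2·0.8116 + 0.9·0.1884) ≈ 0.4891
After 'negative': P(affected) = 0.2·0.4891 / (0.2·0.4891 + 0.9·0.5109) ≈ 0.1754
After 'negative': P(affected) = 0.2·0.1754 / (0.2·0.1754 + 0.9·0.8246) ≈ 0.0451
After 'negative': P(affected) = 0.2·0.0451 / (0.2·0.0451 + 0.9·0.9549) ≈ 0.0104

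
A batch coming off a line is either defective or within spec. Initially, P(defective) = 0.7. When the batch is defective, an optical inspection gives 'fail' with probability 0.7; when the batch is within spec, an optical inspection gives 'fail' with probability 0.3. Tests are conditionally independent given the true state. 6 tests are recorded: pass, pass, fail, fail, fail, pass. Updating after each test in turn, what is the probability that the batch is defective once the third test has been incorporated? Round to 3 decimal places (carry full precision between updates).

0.500

After 'pass': P(defective) = 0.3·0.7000 / (0.3·0.7000 + 0.7·0.3000) ≈ 0.5000
After 'pass': P(defective) = 0.3·0.5000 / (0.3·0.5000 + 0.7·0.5000) ≈ 0.3000
After 'fail': P(defective) = 0.7·0.3000 / (0.7·0.3000 + 0.3·0.7000) ≈ 0.5000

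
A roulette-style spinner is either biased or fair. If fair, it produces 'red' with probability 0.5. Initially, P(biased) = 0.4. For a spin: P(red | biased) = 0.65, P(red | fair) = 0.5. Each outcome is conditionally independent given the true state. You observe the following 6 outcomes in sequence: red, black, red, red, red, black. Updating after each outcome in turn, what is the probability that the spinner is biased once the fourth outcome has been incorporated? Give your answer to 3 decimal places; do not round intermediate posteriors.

0.506

After 'red': P(biased) = 0.65·0.4000 / (0.65·0.4000 + 0.5·0.6000) ≈ 0.4643
After 'black': P(biased) = 0.35·0.4643 / (0.35·0.4643 + 0.5·0.5357) ≈ 0.3776
After 'red': P(biased) = 0.65·0.3776 / (0.65·0.3776 + 0.5·0.6224) ≈ 0.4409
After 'red': P(biased) = 0.65·0.4409 / (0.65·0.4409 + 0.5·0.5591) ≈ 0.5062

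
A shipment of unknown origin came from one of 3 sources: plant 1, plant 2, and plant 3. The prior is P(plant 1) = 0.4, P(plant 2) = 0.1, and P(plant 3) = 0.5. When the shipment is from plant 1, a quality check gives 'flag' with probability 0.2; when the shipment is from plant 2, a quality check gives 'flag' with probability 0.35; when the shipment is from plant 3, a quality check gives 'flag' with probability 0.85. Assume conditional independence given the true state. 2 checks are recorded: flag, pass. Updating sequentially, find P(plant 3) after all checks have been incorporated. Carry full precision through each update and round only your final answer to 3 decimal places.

After 'flag': normaliser = 0.2·0.4000 + 0.35·0.1000 + 0.85·0.5000; P(plant 1) ≈ 0.1481, P(plant 2) ≈ 0.0648, P(plant 3) ≈ 0.7870
After 'pass': normaliser = 0.8·0.1481 + 0.65·0.0648 + 0.15·0.7870; P(plant 1) ≈ 0.4252, P(plant 2) ≈ 0.1512, P(plant 3) ≈ 0.4236

0.424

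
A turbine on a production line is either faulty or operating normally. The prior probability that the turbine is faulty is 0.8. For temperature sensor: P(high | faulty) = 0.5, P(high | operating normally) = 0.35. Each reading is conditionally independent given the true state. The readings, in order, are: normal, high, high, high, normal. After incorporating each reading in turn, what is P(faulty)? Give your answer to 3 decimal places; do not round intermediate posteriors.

0.873

After 'normal': P(faulty) = 0.5·0.8000 / (0.5·0.8000 + 0.65·0.2000) ≈ 0.7547
After 'high': P(faulty) = 0.5·0.7547 / (0.5·0.7547 + 0.35·0.2453) ≈ 0.8147
After 'high': P(faulty) = 0.5·0.8147 / (0.5·0.8147 + 0.35·0.1853) ≈ 0.8626
After 'high': P(faulty) = 0.5·0.8626 / (0.5·0.8626 + 0.35·0.1374) ≈ 0.8997
After 'normal': P(faulty) = 0.5·0.8997 / (0.5·0.8997 + 0.65·0.1003) ≈ 0.8734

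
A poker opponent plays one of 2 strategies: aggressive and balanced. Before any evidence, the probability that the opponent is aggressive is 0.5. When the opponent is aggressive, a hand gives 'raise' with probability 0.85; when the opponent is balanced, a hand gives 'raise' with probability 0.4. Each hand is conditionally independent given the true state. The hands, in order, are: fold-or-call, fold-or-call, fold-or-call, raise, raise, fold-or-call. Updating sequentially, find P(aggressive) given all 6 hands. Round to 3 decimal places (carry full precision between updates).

Apply Bayes' rule sequentially, carrying P(aggressive) forward.
After 'fold-or-call': P(aggressive) = 0.15·0.5000 / (0.15·0.5000 + 0.6·0.5000) ≈ 0.2000
After 'fold-or-call': P(aggressive) = 0.15·0.2000 / (0.15·0.2000 + 0.6·0.8000) ≈ 0.0588
After 'fold-or-call': P(aggressive) = 0.15·0.0588 / (0.15·0.0588 + 0.6·0.9412) ≈ 0.0154
After 'raise': P(aggressive) = 0.85·0.0154 / (0.85·0.0154 + 0.4·0.9846) ≈ 0.0321
After 'raise': P(aggressive) = 0.85·0.0321 / (0.85·0.0321 + 0.4·0.9679) ≈ 0.0659
After 'fold-or-call': P(aggressive) = 0.15·0.0659 / (0.15·0.0659 + 0.6·0.9341) ≈ 0.0173

0.017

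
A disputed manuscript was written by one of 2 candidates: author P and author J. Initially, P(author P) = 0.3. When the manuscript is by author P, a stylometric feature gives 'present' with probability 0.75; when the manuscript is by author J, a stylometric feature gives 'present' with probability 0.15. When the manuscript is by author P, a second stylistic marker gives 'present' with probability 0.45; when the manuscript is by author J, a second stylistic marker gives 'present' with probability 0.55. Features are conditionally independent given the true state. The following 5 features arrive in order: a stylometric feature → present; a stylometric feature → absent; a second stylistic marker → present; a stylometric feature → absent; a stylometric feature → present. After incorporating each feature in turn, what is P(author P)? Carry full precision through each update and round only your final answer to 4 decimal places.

After a stylometric feature='present': P(author P) = 0.75·0.3000 / (0.75·0.3000 + 0.15·0.7000) ≈ 0.6818
After a stylometric feature='absent': P(author P) = 0.25·0.6818 / (0.25·0.6818 + 0.85·0.3182) ≈ 0.3866
After a second stylistic marker='present': P(author P) = 0.45·0.3866 / (0.45·0.3866 + 0.55·0.6134) ≈ 0.3402
After a stylometric feature='absent': P(author P) = 0.25·0.3402 / (0.25·0.3402 + 0.85·0.6598) ≈ 0.1317
After a stylometric feature='present': P(author P) = 0.75·0.1317 / (0.75·0.1317 + 0.15·0.8683) ≈ 0.4313

0.4313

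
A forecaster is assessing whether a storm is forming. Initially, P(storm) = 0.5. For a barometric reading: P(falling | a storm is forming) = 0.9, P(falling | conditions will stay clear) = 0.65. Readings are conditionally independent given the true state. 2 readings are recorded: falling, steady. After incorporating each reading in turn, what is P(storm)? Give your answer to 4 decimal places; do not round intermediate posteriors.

0.2835

After 'falling': P(storm) = 0.9·0.5000 / (0.9·0.5000 + 0.65·0.5000) ≈ 0.5806
After 'steady': P(storm) = 0.1·0.5806 / (0.1·0.5806 + 0.35·0.4194) ≈ 0.2835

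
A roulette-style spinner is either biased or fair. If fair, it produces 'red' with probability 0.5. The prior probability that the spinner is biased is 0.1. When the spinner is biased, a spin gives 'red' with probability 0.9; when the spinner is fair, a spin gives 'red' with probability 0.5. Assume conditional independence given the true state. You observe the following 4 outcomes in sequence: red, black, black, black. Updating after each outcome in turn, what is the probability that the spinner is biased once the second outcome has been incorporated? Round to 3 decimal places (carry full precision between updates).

0.038

Apply Bayes' rule sequentially, carrying P(biased) forward.
After 'red': P(biased) = 0.9·0.1000 / (0.9·0.1000 + 0.5·0.9000) ≈ 0.1667
After 'black': P(biased) = 0.1·0.1667 / (0.1·0.1667 + 0.5·0.8333) ≈ 0.0385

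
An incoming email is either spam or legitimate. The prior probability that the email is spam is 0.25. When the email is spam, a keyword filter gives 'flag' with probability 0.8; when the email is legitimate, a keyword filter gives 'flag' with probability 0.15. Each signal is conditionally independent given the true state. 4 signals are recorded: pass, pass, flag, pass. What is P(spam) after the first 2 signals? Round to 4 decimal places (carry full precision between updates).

After 'pass': P(spam) = 0.2·0.2500 / (0.2·0.2500 + 0.85·0.7500) ≈ 0.0727
After 'pass': P(spam) = 0.2·0.0727 / (0.2·0.0727 + 0.85·0.9273) ≈ 0.0181

0.0181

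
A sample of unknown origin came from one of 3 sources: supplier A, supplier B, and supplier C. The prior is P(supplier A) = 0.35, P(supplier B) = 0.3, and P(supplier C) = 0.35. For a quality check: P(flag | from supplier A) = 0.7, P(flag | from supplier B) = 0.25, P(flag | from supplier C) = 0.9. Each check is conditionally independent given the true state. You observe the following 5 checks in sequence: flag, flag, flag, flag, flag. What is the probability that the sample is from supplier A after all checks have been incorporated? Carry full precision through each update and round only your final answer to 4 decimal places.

After 'flag': normaliser = 0.7·0.3500 + 0.25·0.3000 + 0.9·0.3500; P(supplier A) ≈ 0.3858, P(supplier B) ≈ 0.1181, P(supplier C) ≈ 0.4961
After 'flag': normaliser = 0.7·0.3858 + 0.25·0.1181 + 0.9·0.4961; P(supplier A) ≈ 0.3620, P(supplier B) ≈ 0.0396, P(supplier C) ≈ 0.5984
After 'flag': normaliser = 0.7·0.3620 + 0.25·0.0396 + 0.9·0.5984; P(supplier A) ≈ 0.3160, P(supplier B) ≈ 0.0123, P(supplier C) ≈ 0.6716
After 'flag': normaliser = 0.7·0.3160 + 0.25·0.0123 + 0.9·0.6716; P(supplier A) ≈ 0.2669, P(supplier B) ≈ 0.0037, P(supplier C) ≈ 0.7294
After 'flag': normaliser = 0.7·0.2669 + 0.25·0.0037 + 0.9·0.7294; P(supplier A) ≈ 0.2213, P(supplier B) ≈ 0.0011, P(supplier C) ≈ 0.7776

0.2213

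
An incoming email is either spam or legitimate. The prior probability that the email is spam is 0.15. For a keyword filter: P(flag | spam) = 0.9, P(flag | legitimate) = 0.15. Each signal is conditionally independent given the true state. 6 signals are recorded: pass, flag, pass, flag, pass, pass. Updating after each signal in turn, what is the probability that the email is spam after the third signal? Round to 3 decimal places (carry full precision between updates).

0.014

After 'pass': P(spam) = 0.1·0.1500 / (0.1·0.1500 + 0.85·0.8500) ≈ 0.0203
After 'flag': P(spam) = 0.9·0.0203 / (0.9·0.0203 + 0.15·0.9797) ≈ 0.1108
After 'pass': P(spam) = 0.1·0.1108 / (0.1·0.1108 + 0.85·0.8892) ≈ 0.0144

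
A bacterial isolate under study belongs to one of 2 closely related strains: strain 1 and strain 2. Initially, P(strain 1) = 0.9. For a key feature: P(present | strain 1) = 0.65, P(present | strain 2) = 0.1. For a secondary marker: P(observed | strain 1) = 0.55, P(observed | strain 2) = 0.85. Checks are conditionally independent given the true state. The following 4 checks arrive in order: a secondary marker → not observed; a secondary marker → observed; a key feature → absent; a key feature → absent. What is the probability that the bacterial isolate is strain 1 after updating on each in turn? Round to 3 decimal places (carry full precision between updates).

0.725

After a secondary marker='not observed': P(strain 1) = 0.45·0.9000 / (0.45·0.9000 + 0.15·0.1000) ≈ 0.9643
After a secondary marker='observed': P(strain 1) = 0.55·0.9643 / (0.55·0.9643 + 0.85·0.0357) ≈ 0.9459
After a key feature='absent': P(strain 1) = 0.35·0.9459 / (0.35·0.9459 + 0.9·0.0541) ≈ 0.8717
After a key feature='absent': P(strain 1) = 0.35·0.8717 / (0.35·0.8717 + 0.9·0.1283) ≈ 0.7254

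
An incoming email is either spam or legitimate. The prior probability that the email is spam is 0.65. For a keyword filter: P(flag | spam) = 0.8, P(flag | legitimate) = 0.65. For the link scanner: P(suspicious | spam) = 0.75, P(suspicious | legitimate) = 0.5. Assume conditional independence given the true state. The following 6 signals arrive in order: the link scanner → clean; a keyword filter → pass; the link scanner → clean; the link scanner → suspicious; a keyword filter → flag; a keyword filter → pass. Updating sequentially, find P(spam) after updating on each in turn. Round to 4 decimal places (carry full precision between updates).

0.2187

After the link scanner='clean': P(spam) = 0.25·0.6500 / (0.25·0.6500 + 0.5·0.3500) ≈ 0.4815
After a keyword filter='pass': P(spam) = 0.2·0.4815 / (0.2·0.4815 + 0.35·0.5185) ≈ 0.3467
After the link scanner='clean': P(spam) = 0.25·0.3467 / (0.25·0.3467 + 0.5·0.6533) ≈ 0.2097
After the link scanner='suspicious': P(spam) = 0.75·0.2097 / (0.75·0.2097 + 0.5·0.7903) ≈ 0.2847
After a keyword filter='flag': P(spam) = 0.8·0.2847 / (0.8·0.2847 + 0.65·0.7153) ≈ 0.3288
After a keyword filter='pass': P(spam) = 0.2·0.3288 / (0.2·0.3288 + 0.35·0.6712) ≈ 0.2187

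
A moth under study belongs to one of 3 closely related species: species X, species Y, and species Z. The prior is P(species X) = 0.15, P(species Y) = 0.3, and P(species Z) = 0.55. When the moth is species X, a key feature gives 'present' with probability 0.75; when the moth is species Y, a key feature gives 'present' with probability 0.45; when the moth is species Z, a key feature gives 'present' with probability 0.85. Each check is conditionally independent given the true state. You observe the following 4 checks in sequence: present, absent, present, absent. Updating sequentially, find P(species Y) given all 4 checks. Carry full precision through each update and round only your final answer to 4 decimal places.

0.5639

Each posterior becomes the prior for the next update.
After 'present': normaliser = 0.75·0.1500 + 0.45·0.3000 + 0.85·0.5500; P(species X) ≈ 0.1573, P(species Y) ≈ 0.1888, P(species Z) ≈ 0.6538
After 'absent': normaliser = 0.25·0.1573 + 0.55·0.1888 + 0.15·0.6538; P(species X) ≈ 0.1630, P(species Y) ≈ 0.4304, P(species Z) ≈ 0.4065
After 'present': normaliser = 0.75·0.1630 + 0.45·0.4304 + 0.85·0.4065; P(species X) ≈ 0.1849, P(species Y) ≈ 0.2928, P(species Z) ≈ 0.5223
After 'absent': normaliser = 0.25·0.1849 + 0.55·0.2928 + 0.15·0.5223; P(species X) ≈ 0.1618, P(species Y) ≈ 0.5639, P(species Z) ≈ 0.2743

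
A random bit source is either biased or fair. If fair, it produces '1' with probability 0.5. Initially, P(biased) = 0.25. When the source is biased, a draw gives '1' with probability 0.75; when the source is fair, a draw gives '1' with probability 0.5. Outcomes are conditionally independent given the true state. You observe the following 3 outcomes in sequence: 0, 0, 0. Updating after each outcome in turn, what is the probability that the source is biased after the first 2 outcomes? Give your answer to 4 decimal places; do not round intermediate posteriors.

0.0769

After '0': P(biased) = 0.25·0.2500 / (0.25·0.2500 + 0.5·0.7500) ≈ 0.1429
After '0': P(biased) = 0.25·0.1429 / (0.25·0.1429 + 0.5·0.8571) ≈ 0.0769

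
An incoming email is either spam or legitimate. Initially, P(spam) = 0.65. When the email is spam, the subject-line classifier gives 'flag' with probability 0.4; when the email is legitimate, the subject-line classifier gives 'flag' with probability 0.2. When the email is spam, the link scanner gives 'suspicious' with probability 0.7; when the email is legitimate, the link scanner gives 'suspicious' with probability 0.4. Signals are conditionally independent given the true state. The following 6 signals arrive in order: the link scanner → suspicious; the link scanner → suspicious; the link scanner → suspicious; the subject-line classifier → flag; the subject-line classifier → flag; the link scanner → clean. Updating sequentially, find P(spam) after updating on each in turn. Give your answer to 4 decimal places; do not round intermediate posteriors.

0.9522

After the link scanner='suspicious': P(spam) = 0.7·0.6500 / (0.7·0.6500 + 0.4·0.3500) ≈ 0.7647
After the link scanner='suspicious': P(spam) = 0.7·0.7647 / (0.7·0.7647 + 0.4·0.2353) ≈ 0.8505
After the link scanner='suspicious': P(spam) = 0.7·0.8505 / (0.7·0.8505 + 0.4·0.1495) ≈ 0.9087
After the subject-line classifier='flag': P(spam) = 0.4·0.9087 / (0.4·0.9087 + 0.2·0.0913) ≈ 0.9522
After the subject-line classifier='flag': P(spam) = 0.4·0.9522 / (0.4·0.9522 + 0.2·0.0478) ≈ 0.9755
After the link scanner='clean': P(spam) = 0.3·0.9755 / (0.3·0.9755 + 0.6·0.0245) ≈ 0.9522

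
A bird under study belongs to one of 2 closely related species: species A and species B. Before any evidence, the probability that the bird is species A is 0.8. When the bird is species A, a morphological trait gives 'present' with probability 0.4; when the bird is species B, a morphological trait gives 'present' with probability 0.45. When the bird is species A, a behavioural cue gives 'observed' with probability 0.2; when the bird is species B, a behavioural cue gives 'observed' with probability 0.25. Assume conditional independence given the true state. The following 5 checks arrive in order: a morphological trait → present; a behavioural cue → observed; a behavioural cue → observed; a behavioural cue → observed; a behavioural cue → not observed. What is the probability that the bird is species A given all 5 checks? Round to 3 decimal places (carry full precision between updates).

0.660

After a morphological trait='present': P(species A) = 0.4·0.8000 / (0.4·0.8000 + 0.45·0.2000) ≈ 0.7805
After a behavioural cue='observed': P(species A) = 0.2·0.7805 / (0.2·0.7805 + 0.25·0.2195) ≈ 0.7399
After a behavioural cue='observed': P(species A) = 0.2·0.7399 / (0.2·0.7399 + 0.25·0.2601) ≈ 0.6947
After a behavioural cue='observed': P(species A) = 0.2·0.6947 / (0.2·0.6947 + 0.25·0.3053) ≈ 0.6454
After a behavioural cue='not observed': P(species A) = 0.8·0.6454 / (0.8·0.6454 + 0.75·0.3546) ≈ 0.6601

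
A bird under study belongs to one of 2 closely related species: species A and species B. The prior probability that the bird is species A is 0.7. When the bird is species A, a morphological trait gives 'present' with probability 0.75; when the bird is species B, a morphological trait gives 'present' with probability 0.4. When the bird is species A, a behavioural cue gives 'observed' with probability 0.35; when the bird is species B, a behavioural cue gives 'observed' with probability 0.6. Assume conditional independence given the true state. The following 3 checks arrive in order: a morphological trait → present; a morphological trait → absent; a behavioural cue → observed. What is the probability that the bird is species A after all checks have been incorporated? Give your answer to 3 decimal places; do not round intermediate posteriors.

0.515

After a morphological trait='present': P(species A) = 0.75·0.7000 / (0.75·0.7000 + 0.4·0.3000) ≈ 0.8140
After a morphological trait='absent': P(species A) = 0.25·0.8140 / (0.25·0.8140 + 0.6·0.1860) ≈ 0.6458
After a behavioural cue='observed': P(species A) = 0.35·0.6458 / (0.35·0.6458 + 0.6·0.3542) ≈ 0.5154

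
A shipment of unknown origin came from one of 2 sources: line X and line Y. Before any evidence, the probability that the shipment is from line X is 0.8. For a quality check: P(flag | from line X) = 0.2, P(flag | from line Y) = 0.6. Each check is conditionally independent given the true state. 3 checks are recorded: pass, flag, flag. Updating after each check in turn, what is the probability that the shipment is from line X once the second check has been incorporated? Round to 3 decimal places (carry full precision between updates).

0.727

After 'pass': P(line X) = 0.8·0.8000 / (0.8·0.8000 + 0.4·0.2000) ≈ 0.8889
After 'flag': P(line X) = 0.2·0.8889 / (0.2·0.8889 + 0.6·0.1111) ≈ 0.7273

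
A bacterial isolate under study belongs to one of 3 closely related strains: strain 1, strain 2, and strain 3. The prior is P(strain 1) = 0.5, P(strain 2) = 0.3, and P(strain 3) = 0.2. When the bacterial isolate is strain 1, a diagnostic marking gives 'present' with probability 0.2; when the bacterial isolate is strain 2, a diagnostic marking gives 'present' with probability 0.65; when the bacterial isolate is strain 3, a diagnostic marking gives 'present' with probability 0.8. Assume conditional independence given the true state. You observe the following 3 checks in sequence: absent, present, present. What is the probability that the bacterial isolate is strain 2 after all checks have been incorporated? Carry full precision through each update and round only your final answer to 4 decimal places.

Each posterior becomes the prior for the next update.
After 'absent': normaliser = 0.8·0.5000 + 0.35·0.3000 + 0.2·0.2000; P(strain 1) ≈ 0.7339, P(strain 2) ≈ 0.1927, P(strain 3) ≈ 0.0734
After 'present': normaliser = 0.2·0.7339 + 0.65·0.1927 + 0.8·0.0734; P(strain 1) ≈ 0.4438, P(strain 2) ≈ 0.3786, P(strain 3) ≈ 0.1775
After 'present': normaliser = 0.2·0.4438 + 0.65·0.3786 + 0.8·0.1775; P(strain 1) ≈ 0.1861, P(strain 2) ≈ 0.5161, P(strain 3) ≈ 0.2978

0.5161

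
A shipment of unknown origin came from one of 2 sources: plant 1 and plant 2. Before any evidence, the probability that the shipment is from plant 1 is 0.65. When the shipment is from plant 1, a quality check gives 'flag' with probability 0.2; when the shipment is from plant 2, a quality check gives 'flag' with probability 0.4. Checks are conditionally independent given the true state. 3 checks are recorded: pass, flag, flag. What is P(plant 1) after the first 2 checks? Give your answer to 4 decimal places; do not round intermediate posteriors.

After 'pass': P(plant 1) = 0.8·0.6500 / (0.8·0.6500 + 0.6·0.3500) ≈ 0.7123
After 'flag': P(plant 1) = 0.2·0.7123 / (0.2·0.7123 + 0.4·0.2877) ≈ 0.5532

0.5532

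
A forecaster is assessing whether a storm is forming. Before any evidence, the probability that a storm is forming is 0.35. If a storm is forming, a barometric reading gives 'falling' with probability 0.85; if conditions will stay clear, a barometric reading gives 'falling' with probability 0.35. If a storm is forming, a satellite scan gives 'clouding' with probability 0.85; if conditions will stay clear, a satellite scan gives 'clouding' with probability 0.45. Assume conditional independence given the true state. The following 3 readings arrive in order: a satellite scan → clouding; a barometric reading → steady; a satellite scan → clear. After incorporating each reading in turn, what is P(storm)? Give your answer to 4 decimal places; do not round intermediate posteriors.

0.0602

After a satellite scan='clouding': P(storm) = 0.85·0.3500 / (0.85·0.3500 + 0.45·0.6500) ≈ 0.5042
After a barometric reading='steady': P(storm) = 0.15·0.5042 / (0.15·0.5042 + 0.65·0.4958) ≈ 0.1901
After a satellite scan='clear': P(storm) = 0.15·0.1901 / (0.15·0.1901 + 0.55·0.8099) ≈ 0.0602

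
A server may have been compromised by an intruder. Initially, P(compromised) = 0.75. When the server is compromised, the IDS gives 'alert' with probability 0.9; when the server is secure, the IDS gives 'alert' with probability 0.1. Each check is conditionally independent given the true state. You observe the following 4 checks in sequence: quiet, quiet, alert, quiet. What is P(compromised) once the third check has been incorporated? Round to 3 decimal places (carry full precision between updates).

After 'quiet': P(compromised) = 0.1·0.7500 / (0.1·0.7500 + 0.9·0.2500) ≈ 0.2500
After 'quiet': P(compromised) = 0.1·0.2500 / (0.1·0.2500 + 0.9·0.7500) ≈ 0.0357
After 'alert': P(compromised) = 0.9·0.0357 / (0.9·0.0357 + 0.1·0.9643) ≈ 0.2500

0.250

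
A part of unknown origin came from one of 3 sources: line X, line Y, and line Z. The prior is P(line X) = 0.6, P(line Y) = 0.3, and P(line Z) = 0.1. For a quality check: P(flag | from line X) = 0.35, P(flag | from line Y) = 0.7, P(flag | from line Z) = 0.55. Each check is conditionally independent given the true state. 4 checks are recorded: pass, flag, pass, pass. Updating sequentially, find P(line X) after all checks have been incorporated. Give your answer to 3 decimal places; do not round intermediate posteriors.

0.844

After 'pass': normaliser = 0.65·0.6000 + 0.3·0.3000 + 0.45·0.1000; P(line X) ≈ 0.7429, P(line Y) ≈ 0.1714, P(line Z) ≈ 0.0857
After 'flag': normaliser = 0.35·0.7429 + 0.7·0.1714 + 0.55·0.0857; P(line X) ≈ 0.6087, P(line Y) ≈ 0.2809, P(line Z) ≈ 0.1104
After 'pass': normaliser = 0.65·0.6087 + 0.3·0.2809 + 0.45·0.1104; P(line X) ≈ 0.7471, P(line Y) ≈ 0.1591, P(line Z) ≈ 0.0938
After 'pass': normaliser = 0.65·0.7471 + 0.3·0.1591 + 0.45·0.0938; P(line X) ≈ 0.8437, P(line Y) ≈ 0.0830, P(line Z) ≈ 0.0733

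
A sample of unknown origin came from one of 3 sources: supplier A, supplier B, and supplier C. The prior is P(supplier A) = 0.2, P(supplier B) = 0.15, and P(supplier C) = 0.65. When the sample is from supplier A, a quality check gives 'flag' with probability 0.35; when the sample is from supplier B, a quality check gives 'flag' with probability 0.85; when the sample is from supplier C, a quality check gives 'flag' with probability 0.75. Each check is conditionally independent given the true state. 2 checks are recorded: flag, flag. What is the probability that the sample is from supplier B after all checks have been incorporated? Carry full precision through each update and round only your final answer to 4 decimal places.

After 'flag': normaliser = 0.35·0.2000 + 0.85·0.1500 + 0.75·0.6500; P(supplier A) ≈ 0.1022, P(supplier B) ≈ 0.1861, P(supplier C) ≈ 0.7117
After 'flag': normaliser = 0.35·0.1022 + 0.85·0.1861 + 0.75·0.7117; P(supplier A) ≈ 0.0491, P(supplier B) ≈ 0.2174, P(supplier C) ≈ 0.7335

0.2174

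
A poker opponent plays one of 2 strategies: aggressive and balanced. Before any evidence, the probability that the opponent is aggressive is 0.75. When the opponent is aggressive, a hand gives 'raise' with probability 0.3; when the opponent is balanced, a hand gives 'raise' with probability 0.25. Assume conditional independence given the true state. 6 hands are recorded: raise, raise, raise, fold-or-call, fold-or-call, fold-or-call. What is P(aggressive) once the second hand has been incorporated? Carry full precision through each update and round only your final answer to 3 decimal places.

After 'raise': P(aggressive) = 0.3·0.7500 / (0.3·0.7500 + 0.25·0.2500) ≈ 0.7826
After 'raise': P(aggressive) = 0.3·0.7826 / (0.3·0.7826 + 0.25·0.2174) ≈ 0.8120

0.812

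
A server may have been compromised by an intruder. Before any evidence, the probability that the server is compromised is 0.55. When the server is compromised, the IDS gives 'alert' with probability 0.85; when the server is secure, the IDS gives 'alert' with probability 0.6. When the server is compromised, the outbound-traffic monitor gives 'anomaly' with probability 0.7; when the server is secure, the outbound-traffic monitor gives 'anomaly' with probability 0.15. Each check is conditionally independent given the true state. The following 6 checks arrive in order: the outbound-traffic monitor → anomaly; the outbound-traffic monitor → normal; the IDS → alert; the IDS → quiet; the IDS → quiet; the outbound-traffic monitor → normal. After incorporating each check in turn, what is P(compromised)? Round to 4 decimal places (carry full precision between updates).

After the outbound-traffic monitor='anomaly': P(compromised) = 0.7·0.5500 / (0.7·0.5500 + 0.15·0.4500) ≈ 0.8508
After the outbound-traffic monitor='normal': P(compromised) = 0.3·0.8508 / (0.3·0.8508 + 0.85·0.1492) ≈ 0.6681
After the IDS='alert': P(compromised) = 0.85·0.6681 / (0.85·0.6681 + 0.6·0.3319) ≈ 0.7404
After the IDS='quiet': P(compromised) = 0.15·0.7404 / (0.15·0.7404 + 0.4·0.2596) ≈ 0.5168
After the IDS='quiet': P(compromised) = 0.15·0.5168 / (0.15·0.5168 + 0.4·0.4832) ≈ 0.2862
After the outbound-traffic monitor='normal': P(compromised) = 0.3·0.2862 / (0.3·0.2862 + 0.85·0.7138) ≈ 0.1240

0.1240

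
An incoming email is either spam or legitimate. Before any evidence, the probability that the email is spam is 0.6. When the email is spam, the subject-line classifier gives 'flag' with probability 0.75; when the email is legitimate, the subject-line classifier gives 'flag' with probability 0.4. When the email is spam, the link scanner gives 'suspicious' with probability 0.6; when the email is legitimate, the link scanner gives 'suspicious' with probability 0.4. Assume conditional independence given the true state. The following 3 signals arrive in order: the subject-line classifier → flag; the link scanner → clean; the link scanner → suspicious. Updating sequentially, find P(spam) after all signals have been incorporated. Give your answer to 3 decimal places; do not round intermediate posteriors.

Apply Bayes' rule sequentially, carrying P(spam) forward.
After the subject-line classifier='flag': P(spam) = 0.75·0.6000 / (0.75·0.6000 + 0.4·0.4000) ≈ 0.7377
After the link scanner='clean': P(spam) = 0.4·0.7377 / (0.4·0.7377 + 0.6·0.2623) ≈ 0.6522
After the link scanner='suspicious': P(spam) = 0.6·0.6522 / (0.6·0.6522 + 0.4·0.3478) ≈ 0.7377

0.738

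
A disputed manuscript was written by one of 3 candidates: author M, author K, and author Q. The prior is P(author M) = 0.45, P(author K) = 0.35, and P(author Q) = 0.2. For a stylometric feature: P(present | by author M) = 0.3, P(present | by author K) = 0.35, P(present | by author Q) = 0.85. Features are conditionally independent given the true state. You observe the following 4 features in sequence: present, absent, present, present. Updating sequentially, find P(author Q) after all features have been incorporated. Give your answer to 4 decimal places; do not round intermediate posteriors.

0.5022

Apply Bayes' rule sequentially, carrying P(author Q) forward.
After 'present': normaliser = 0.3·0.4500 + 0.35·0.3500 + 0.85·0.2000; P(author M) ≈ 0.3158, P(author K) ≈ 0.2865, P(author Q) ≈ 0.3977
After 'absent': normaliser = 0.7·0.3158 + 0.65·0.2865 + 0.15·0.3977; P(author M) ≈ 0.4734, P(author K) ≈ 0.3989, P(author Q) ≈ 0.1277
After 'present': normaliser = 0.3·0.4734 + 0.35·0.3989 + 0.85·0.1277; P(author M) ≈ 0.3640, P(author K) ≈ 0.3578, P(author Q) ≈ 0.2783
After 'present': normaliser = 0.3·0.3640 + 0.35·0.3578 + 0.85·0.2783; P(author M) ≈ 0.2319, P(author K) ≈ 0.2659, P(author Q) ≈ 0.5022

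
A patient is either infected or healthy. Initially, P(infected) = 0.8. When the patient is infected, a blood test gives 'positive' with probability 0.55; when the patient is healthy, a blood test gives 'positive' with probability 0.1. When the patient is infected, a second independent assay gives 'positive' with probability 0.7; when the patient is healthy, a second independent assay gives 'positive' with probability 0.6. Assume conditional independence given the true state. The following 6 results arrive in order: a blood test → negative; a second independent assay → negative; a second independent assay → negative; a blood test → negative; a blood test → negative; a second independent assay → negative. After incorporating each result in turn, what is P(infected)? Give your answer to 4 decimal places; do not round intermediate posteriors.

After a blood test='negative': P(infected) = 0.45·0.8000 / (0.45·0.8000 + 0.9·0.2000) ≈ 0.6667
After a second independent assay='negative': P(infected) = 0.3·0.6667 / (0.3·0.6667 + 0.4·0.3333) ≈ 0.6000
After a second independent assay='negative': P(infected) = 0.3·0.6000 / (0.3·0.6000 + 0.4·0.4000) ≈ 0.5294
After a blood test='negative': P(infected) = 0.45·0.5294 / (0.45·0.5294 + 0.9·0.4706) ≈ 0.3600
After a blood test='negative': P(infected) = 0.45·0.3600 / (0.45·0.3600 + 0.9·0.6400) ≈ 0.2195
After a second independent assay='negative': P(infected) = 0.3·0.2195 / (0.3·0.2195 + 0.4·0.7805) ≈ 0.1742

0.1742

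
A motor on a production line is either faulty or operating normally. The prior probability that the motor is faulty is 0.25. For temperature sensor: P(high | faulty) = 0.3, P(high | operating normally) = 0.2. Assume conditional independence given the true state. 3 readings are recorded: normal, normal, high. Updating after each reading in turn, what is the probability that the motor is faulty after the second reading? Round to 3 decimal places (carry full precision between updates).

Each posterior becomes the prior for the next update.
After 'normal': P(faulty) = 0.7·0.2500 / (0.7·0.2500 + 0.8·0.7500) ≈ 0.2258
After 'normal': P(faulty) = 0.7·0.2258 / (0.7·0.2258 + 0.8·0.7742) ≈ 0.2033

0.203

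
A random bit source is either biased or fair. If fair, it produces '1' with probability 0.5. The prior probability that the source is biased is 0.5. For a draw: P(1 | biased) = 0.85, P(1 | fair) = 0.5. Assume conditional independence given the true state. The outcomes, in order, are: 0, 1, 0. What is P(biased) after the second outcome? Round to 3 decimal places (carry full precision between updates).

0.338

After '0': P(biased) = 0.15·0.5000 / (0.15·0.5000 + 0.5·0.5000) ≈ 0.2308
After '1': P(biased) = 0.85·0.2308 / (0.85·0.2308 + 0.5·0.7692) ≈ 0.3377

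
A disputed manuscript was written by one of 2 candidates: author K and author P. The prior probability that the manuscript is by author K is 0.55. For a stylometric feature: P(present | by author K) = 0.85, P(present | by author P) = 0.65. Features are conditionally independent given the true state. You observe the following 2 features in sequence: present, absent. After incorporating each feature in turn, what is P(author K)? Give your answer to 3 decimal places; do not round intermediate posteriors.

After 'present': P(author K) = 0.85·0.5500 / (0.85·0.5500 + 0.65·0.4500) ≈ 0.6151
After 'absent': P(author K) = 0.15·0.6151 / (0.15·0.6151 + 0.35·0.3849) ≈ 0.4065

0.407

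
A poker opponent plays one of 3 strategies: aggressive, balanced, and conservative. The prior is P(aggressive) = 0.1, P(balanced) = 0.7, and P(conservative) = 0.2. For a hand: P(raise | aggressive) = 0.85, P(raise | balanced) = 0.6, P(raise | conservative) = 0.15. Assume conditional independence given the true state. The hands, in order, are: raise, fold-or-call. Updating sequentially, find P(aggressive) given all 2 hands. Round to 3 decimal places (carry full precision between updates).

0.062

After 'raise': normaliser = 0.85·0.1000 + 0.6·0.7000 + 0.15·0.2000; P(aggressive) ≈ 0.1589, P(balanced) ≈ 0.7850, P(conservative) ≈ 0.0561
After 'fold-or-call': normaliser = 0.15·0.1589 + 0.4·0.7850 + 0.85·0.0561; P(aggressive) ≈ 0.0618, P(balanced) ≈ 0.8145, P(conservative) ≈ 0.1236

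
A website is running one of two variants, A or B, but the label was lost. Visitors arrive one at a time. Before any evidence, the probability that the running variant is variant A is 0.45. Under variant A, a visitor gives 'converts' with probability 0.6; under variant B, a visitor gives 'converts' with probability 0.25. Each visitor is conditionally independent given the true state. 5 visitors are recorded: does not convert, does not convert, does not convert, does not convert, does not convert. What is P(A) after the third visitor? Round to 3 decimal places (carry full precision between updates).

After 'does not convert': P(A) = 0.4·0.4500 / (0.4·0.4500 + 0.75·0.5500) ≈ 0.3038
After 'does not convert': P(A) = 0.4·0.3038 / (0.4·0.3038 + 0.75·0.6962) ≈ 0.1888
After 'does not convert': P(A) = 0.4·0.1888 / (0.4·0.1888 + 0.75·0.8112) ≈ 0.1104

0.110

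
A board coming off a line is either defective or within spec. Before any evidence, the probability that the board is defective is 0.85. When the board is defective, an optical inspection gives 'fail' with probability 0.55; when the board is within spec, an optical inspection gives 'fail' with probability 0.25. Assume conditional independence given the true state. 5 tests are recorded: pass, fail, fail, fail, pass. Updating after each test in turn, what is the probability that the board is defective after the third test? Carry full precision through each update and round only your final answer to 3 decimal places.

After 'pass': P(defective) = 0.45·0.8500 / (0.45·0.8500 + 0.75·0.1500) ≈ 0.7727
After 'fail': P(defective) = 0.55·0.7727 / (0.55·0.7727 + 0.25·0.2273) ≈ 0.8821
After 'fail': P(defective) = 0.55·0.8821 / (0.55·0.8821 + 0.25·0.1179) ≈ 0.9427

0.943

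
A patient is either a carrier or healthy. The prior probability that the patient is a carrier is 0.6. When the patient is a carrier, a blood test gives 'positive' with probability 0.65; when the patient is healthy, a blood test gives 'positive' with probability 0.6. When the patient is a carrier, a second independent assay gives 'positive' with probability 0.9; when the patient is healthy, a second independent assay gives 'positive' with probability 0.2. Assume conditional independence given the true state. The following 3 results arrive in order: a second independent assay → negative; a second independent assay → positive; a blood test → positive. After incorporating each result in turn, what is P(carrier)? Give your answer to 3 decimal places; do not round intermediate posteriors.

0.478

After a second independent assay='negative': P(carrier) = 0.1·0.6000 / (0.1·0.6000 + 0.8·0.4000) ≈ 0.1579
After a second independent assay='positive': P(carrier) = 0.9·0.1579 / (0.9·0.1579 + 0.2·0.8421) ≈ 0.4576
After a blood test='positive': P(carrier) = 0.65·0.4576 / (0.65·0.4576 + 0.6·0.5424) ≈ 0.4776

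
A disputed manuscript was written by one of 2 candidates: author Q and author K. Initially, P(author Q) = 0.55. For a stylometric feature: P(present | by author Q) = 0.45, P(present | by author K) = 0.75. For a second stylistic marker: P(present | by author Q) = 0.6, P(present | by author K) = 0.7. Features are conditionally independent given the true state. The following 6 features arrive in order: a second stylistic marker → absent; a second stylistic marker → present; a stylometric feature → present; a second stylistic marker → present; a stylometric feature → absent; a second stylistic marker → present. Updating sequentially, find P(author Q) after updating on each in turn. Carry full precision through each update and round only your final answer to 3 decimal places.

0.575

After a second stylistic marker='absent': P(author Q) = 0.4·0.5500 / (0.4·0.5500 + 0.3·0.4500) ≈ 0.6197
After a second stylistic marker='present': P(author Q) = 0.6·0.6197 / (0.6·0.6197 + 0.7·0.3803) ≈ 0.5828
After a stylometric feature='present': P(author Q) = 0.45·0.5828 / (0.45·0.5828 + 0.75·0.4172) ≈ 0.4560
After a second stylistic marker='present': P(author Q) = 0.6·0.4560 / (0.6·0.4560 + 0.7·0.5440) ≈ 0.4181
After a stylometric feature='absent': P(author Q) = 0.55·0.4181 / (0.55·0.4181 + 0.25·0.5819) ≈ 0.6125
After a second stylistic marker='present': P(author Q) = 0.6·0.6125 / (0.6·0.6125 + 0.7·0.3875) ≈ 0.5753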